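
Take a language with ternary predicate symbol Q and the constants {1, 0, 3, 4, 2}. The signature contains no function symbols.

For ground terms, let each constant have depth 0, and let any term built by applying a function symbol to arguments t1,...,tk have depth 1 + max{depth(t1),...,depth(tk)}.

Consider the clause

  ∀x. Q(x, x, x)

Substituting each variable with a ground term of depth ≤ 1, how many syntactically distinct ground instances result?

5

Ground terms of depth ≤ 1:
  With no function symbols every ground term is a constant, so there are exactly 5 ground terms at every depth bound.
  N_0 = 5
  N_1 = 5
  Explicitly: 1, 0, 3, 4, 2.
So there are 5 ground terms available for substitution.
The body mentions the single quantified variable x; since ground terms form a free algebra, no two substitutions collapse to the same formula.
Number of ground instances = 5.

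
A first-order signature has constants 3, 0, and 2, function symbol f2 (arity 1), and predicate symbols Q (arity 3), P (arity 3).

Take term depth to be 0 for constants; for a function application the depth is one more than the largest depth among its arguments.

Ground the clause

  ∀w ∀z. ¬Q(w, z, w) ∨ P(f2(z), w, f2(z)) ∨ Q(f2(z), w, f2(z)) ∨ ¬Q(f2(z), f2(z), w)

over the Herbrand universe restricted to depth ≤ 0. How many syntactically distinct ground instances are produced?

9

Ground terms of depth ≤ 0:
  If N_k denotes the number of depth-≤k ground terms, the 3 constants give N_0 = 3, and each function symbol of arity r contributes N_{k-1}^r new terms at level k: N_k = 3 + N_{k-1}.
  N_0 = 3
So there are 3 ground terms available for substitution.
The body mentions every one of the 2 quantified variables; since ground terms form a free algebra, no two substitutions collapse to the same formula.
Number of ground instances = 3^2 = 9.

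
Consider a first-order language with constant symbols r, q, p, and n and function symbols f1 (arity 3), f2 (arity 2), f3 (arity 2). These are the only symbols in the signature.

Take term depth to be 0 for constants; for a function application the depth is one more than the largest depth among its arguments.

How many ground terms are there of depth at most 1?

100

Count level by level. With function symbols f1/3, f2/2, f3/2, the terms of depth ≤ k are the 4 constants together with each function applied to depth-≤(k−1) tuples, so N_k = 4 + N_{k-1}^3 + N_{k-1}^2 + N_{k-1}^2.
N_0 = 4
N_1 = 4 + 4^3 + 4^2 + 4^2 = 100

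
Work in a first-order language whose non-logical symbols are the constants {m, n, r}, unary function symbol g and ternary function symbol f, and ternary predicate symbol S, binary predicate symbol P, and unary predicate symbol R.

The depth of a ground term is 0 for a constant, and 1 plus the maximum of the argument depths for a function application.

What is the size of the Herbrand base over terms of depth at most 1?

First count ground terms of depth ≤ 1.
Count level by level. With function symbols g/1, f/3, the terms of depth ≤ k are the 3 constants together with each function applied to depth-≤(k−1) tuples, so N_k = 3 + N_{k-1} + N_{k-1}^3.
N_0 = 3
N_1 = 3 + 3 + 3^3 = 33
So |H| = 33.
For each predicate symbol, the number of ground atoms is |H| raised to its arity; summing:
  S: 33^3 = 35937;  P: 33^2 = 1089;  R: 33
Total ground atoms: 35937 + 1089 + 33 = 37059.

37059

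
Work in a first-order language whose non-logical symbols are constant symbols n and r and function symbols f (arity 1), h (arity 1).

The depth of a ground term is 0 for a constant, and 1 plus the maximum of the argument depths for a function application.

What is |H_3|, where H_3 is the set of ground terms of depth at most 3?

Write N_k for the number of ground terms of depth ≤ k. A term of depth ≤ k is either a constant or a function symbol applied to arguments of depth ≤ k−1, so N_k = 2 + N_{k-1} + N_{k-1}.
N_0 = 2
N_1 = 2 + 2 + 2 = 6
N_2 = 2 + 6 + 6 = 14
N_3 = 2 + 14 + 14 = 30

30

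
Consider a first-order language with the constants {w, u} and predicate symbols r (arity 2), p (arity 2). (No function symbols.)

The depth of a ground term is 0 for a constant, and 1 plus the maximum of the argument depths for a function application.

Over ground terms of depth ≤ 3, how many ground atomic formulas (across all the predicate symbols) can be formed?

First count ground terms of depth ≤ 3.
With no function symbols every ground term is a constant, so there are exactly 2 ground terms at every depth bound.
N_0 = 2
N_1 = 2
N_2 = 2
N_3 = 2
Explicitly: w, u.
So |H| = 2.
A ground atom is a predicate applied to a tuple of terms from H, so the count is the sum over predicates of |H|^arity:
  r: 2^2 = 4;  p: 2^2 = 4
Total ground atoms: 4 + 4 = 8.

8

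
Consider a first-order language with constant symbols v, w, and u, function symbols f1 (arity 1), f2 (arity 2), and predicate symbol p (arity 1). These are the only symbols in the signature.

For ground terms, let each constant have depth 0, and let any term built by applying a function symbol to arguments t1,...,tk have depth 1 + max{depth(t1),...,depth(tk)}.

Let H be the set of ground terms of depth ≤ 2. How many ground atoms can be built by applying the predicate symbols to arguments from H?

243

First count ground terms of depth ≤ 2.
Count level by level. With function symbols f1/1, f2/2, the terms of depth ≤ k are the 3 constants together with each function applied to depth-≤(k−1) tuples, so N_k = 3 + N_{k-1} + N_{k-1}^2.
N_0 = 3
N_1 = 3 + 3 + 3^2 = 15
N_2 = 3 + 15 + 15^2 = 243
So |H| = 243.
For each predicate symbol, the number of ground atoms is |H| raised to its arity; summing:
  p: 243
Total ground atoms: 243.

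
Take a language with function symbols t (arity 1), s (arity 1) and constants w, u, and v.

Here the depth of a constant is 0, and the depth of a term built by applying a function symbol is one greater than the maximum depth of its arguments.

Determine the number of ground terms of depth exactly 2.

If N_k denotes the number of depth-≤k ground terms, the 3 constants give N_0 = 3, and each function symbol of arity r contributes N_{k-1}^r new terms at level k: N_k = 3 + N_{k-1} + N_{k-1}.
N_0 = 3
N_1 = 3 + 3 + 3 = 9
N_2 = 3 + 9 + 9 = 21
Terms of depth exactly 2: N_2 − N_1 = 21 − 9 = 12.

12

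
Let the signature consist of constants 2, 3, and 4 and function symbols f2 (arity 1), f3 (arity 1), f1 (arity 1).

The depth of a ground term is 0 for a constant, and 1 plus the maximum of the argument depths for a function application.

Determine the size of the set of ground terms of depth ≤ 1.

Let N_k count ground terms of depth at most k. Each non-constant term of depth ≤ k is some function symbol applied to depth-≤(k−1) arguments, giving N_k = 3 + N_{k-1} + N_{k-1} + N_{k-1}.
N_0 = 3
N_1 = 3 + 3 + 3 + 3 = 12

12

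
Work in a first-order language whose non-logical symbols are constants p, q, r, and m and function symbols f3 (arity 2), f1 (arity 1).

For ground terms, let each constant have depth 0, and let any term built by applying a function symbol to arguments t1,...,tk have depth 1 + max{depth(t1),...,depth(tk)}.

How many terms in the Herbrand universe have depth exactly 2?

580

Let N_k = |{terms of depth ≤ k}|. Then N_0 = 4 and N_k = 4 + N_{k-1}^2 + N_{k-1} for k ≥ 1 (one summand per function symbol, arity giving the exponent).
N_0 = 4
N_1 = 4 + 4^2 + 4 = 24
N_2 = 4 + 24^2 + 24 = 604
Terms of depth exactly 2: N_2 − N_1 = 604 − 24 = 580.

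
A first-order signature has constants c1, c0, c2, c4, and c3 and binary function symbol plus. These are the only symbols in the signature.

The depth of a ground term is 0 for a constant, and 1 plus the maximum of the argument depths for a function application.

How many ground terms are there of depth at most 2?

Let N_k = |{terms of depth ≤ k}|. Then N_0 = 5 and N_k = 5 + N_{k-1}^2 for k ≥ 1 (one summand per function symbol, arity giving the exponent).
N_0 = 5
N_1 = 5 + 5^2 = 30
N_2 = 5 + 30^2 = 905

905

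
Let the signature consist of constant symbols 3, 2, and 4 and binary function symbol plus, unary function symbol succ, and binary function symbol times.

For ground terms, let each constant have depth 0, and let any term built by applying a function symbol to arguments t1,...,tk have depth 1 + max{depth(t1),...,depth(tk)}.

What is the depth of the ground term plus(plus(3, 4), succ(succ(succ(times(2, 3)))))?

5

depth(plus(3, 4)) = 1 + max(0, 0) = 1
depth(times(2, 3)) = 1 + max(0, 0) = 1
depth(succ(times(2, 3))) = 1 + depth(times(2, 3)) = 1 + 1 = 2
depth(succ(succ(times(2, 3)))) = 1 + depth(succ(times(2, 3))) = 1 + 2 = 3
depth(succ(succ(succ(times(2, 3))))) = 1 + depth(succ(succ(times(2, 3)))) = 1 + 3 = 4
depth(plus(plus(3, 4), succ(succ(succ(times(2, 3)))))) = 1 + max(1, 4) = 5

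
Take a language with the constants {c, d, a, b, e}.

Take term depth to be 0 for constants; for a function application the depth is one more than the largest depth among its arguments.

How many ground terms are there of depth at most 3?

5

With no function symbols every ground term is a constant, so there are exactly 5 ground terms at every depth bound.
N_0 = 5
N_1 = 5
N_2 = 5
N_3 = 5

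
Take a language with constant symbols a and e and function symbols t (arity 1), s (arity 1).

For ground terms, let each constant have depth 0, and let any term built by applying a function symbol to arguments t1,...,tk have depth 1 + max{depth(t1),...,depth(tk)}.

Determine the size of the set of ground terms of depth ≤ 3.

30

Let N_k count ground terms of depth at most k. Each non-constant term of depth ≤ k is some function symbol applied to depth-≤(k−1) arguments, giving N_k = 2 + N_{k-1} + N_{k-1}.
N_0 = 2
N_1 = 2 + 2 + 2 = 6
N_2 = 2 + 6 + 6 = 14
N_3 = 2 + 14 + 14 = 30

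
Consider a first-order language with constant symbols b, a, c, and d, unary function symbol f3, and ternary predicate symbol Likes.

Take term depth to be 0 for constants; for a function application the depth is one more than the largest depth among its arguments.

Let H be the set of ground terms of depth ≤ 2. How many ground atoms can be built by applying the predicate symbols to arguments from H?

1728

First count ground terms of depth ≤ 2.
Count level by level. With function symbols f3/1, the terms of depth ≤ k are the 4 constants together with each function applied to depth-≤(k−1) tuples, so N_k = 4 + N_{k-1}.
N_0 = 4
N_1 = 4 + 4 = 8
N_2 = 4 + 8 = 12
Explicitly: b, a, c, d, f3(b), f3(a), f3(c), f3(d), f3(f3(b)), f3(f3(a)), f3(f3(c)), f3(f3(d)).
So |H| = 12.
Ground atoms are formed by filling each argument slot of a predicate with a term from H, so an r-ary predicate gives |H|^r atoms:
  Likes: 12^3 = 1728
Total ground atoms: 1728.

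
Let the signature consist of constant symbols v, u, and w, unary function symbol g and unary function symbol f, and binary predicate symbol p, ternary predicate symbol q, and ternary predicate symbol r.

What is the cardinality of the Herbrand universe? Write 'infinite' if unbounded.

infinite

The signature has at least one function symbol (g, arity 1) and at least one constant (v).
Iterating g gives infinitely many distinct ground terms: v, g(v), g(g(v)), ...
So the Herbrand universe is infinite.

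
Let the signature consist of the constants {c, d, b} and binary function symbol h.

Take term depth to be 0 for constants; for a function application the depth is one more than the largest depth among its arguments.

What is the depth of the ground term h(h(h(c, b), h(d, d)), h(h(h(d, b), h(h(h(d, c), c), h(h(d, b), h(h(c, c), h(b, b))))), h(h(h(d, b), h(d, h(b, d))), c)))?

7

depth(h(c, b)) = 1 + max(0, 0) = 1
depth(h(d, d)) = 1 + max(0, 0) = 1
depth(h(h(c, b), h(d, d))) = 1 + max(1, 1) = 2
depth(h(d, b)) = 1 + max(0, 0) = 1
depth(h(d, c)) = 1 + max(0, 0) = 1
depth(h(h(d, c), c)) = 1 + max(1, 0) = 2
depth(h(c, c)) = 1 + max(0, 0) = 1
depth(h(b, b)) = 1 + max(0, 0) = 1
depth(h(h(c, c), h(b, b))) = 1 + max(1, 1) = 2
depth(h(h(d, b), h(h(c, c), h(b, b)))) = 1 + max(1, 2) = 3
depth(h(h(h(d, c), c), h(h(d, b), h(h(c, c), h(b, b))))) = 1 + max(2, 3) = 4
depth(h(h(d, b), h(h(h(d, c), c), h(h(d, b), h(h(c, c), h(b, b)))))) = 1 + max(1, 4) = 5
depth(h(b, d)) = 1 + max(0, 0) = 1
depth(h(d, h(b, d))) = 1 + max(0, 1) = 2
depth(h(h(d, b), h(d, h(b, d)))) = 1 + max(1, 2) = 3
depth(h(h(h(d, b), h(d, h(b, d))), c)) = 1 + max(3, 0) = 4
depth(h(h(h(d, b), h(h(h(d, c), c), h(h(d, b), h(h(c, c), h(b, b))))), h(h(h(d, b), h(d, h(b, d))), c))) = 1 + max(5, 4) = 6
depth(h(h(h(c, b), h(d, d)), h(h(h(d, b), h(h(h(d, c), c), h(h(d, b), h(h(c, c), h(b, b))))), h(h(h(d, b), h(d, h(b, d))), c)))) = 1 + max(2, 6) = 7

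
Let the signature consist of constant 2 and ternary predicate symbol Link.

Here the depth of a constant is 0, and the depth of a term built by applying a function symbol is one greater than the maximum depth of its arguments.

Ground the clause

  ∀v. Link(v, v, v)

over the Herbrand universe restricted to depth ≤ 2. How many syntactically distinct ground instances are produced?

1

Ground terms of depth ≤ 2:
  With no function symbols every ground term is a constant, so there is exactly 1 ground term at every depth bound.
  N_0 = 1
  N_1 = 1
  N_2 = 1
  Explicitly: 2.
So there is exactly 1 ground term available for substitution.
The clause has 1 distinct variable (v), which appears in the body. In the free term algebra distinct substitutions yield syntactically distinct ground instances.
Number of ground instances = 1.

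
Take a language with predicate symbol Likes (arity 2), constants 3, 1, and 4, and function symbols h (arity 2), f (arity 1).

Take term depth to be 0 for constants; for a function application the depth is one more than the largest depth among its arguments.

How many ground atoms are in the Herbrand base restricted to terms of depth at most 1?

First count ground terms of depth ≤ 1.
Count level by level. With function symbols h/2, f/1, the terms of depth ≤ k are the 3 constants together with each function applied to depth-≤(k−1) tuples, so N_k = 3 + N_{k-1}^2 + N_{k-1}.
N_0 = 3
N_1 = 3 + 3^2 + 3 = 15
So |H| = 15.
A ground atom is a predicate applied to a tuple of terms from H, so the count is the sum over predicates of |H|^arity:
  Likes: 15^2 = 225
Total ground atoms: 225.

225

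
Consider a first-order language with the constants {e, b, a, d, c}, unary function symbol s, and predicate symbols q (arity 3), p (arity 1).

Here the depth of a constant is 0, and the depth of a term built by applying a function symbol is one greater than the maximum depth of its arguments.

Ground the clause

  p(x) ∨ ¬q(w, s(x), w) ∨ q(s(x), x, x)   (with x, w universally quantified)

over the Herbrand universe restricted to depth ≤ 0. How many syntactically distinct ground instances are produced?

Ground terms of depth ≤ 0:
  Let N_k count ground terms of depth at most k. Each non-constant term of depth ≤ k is some function symbol applied to depth-≤(k−1) arguments, giving N_k = 5 + N_{k-1}.
  N_0 = 5
  Explicitly: e, b, a, d, c.
So there are 5 ground terms available for substitution.
There are 2 variables to instantiate (x, w), each occurring in at least one literal, so different choices give different ground instances.
Number of ground instances = 5^2 = 25.

25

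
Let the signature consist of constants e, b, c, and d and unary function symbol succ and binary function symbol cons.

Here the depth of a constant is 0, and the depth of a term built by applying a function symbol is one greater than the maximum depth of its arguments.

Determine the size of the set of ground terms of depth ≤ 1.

24

Let N_k = |{terms of depth ≤ k}|. Then N_0 = 4 and N_k = 4 + N_{k-1} + N_{k-1}^2 for k ≥ 1 (one summand per function symbol, arity giving the exponent).
N_0 = 4
N_1 = 4 + 4 + 4^2 = 24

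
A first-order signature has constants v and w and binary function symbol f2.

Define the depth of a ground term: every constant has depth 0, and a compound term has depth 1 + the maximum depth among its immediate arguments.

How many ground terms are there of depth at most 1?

6

Let N_k count ground terms of depth at most k. Each non-constant term of depth ≤ k is some function symbol applied to depth-≤(k−1) arguments, giving N_k = 2 + N_{k-1}^2.
N_0 = 2
N_1 = 2 + 2^2 = 6
Explicitly: v, w, f2(v, v), f2(v, w), f2(w, v), f2(w, w).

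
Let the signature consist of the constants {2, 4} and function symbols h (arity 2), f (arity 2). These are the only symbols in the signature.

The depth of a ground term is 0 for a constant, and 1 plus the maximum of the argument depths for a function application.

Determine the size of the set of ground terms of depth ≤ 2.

Let N_k = |{terms of depth ≤ k}|. Then N_0 = 2 and N_k = 2 + N_{k-1}^2 + N_{k-1}^2 for k ≥ 1 (one summand per function symbol, arity giving the exponent).
N_0 = 2
N_1 = 2 + 2^2 + 2^2 = 10
N_2 = 2 + 10^2 + 10^2 = 202

202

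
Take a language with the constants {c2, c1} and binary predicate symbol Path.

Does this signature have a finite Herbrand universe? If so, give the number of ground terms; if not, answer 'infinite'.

There are no function symbols, so every ground term is one of the 2 constants.
The Herbrand universe is {c2, c1}, which is finite with 2 elements.

2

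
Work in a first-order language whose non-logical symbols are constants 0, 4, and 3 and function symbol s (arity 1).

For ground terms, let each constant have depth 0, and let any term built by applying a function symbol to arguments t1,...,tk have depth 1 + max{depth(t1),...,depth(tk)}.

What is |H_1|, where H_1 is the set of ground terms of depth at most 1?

If N_k denotes the number of depth-≤k ground terms, the 3 constants give N_0 = 3, and each function symbol of arity r contributes N_{k-1}^r new terms at level k: N_k = 3 + N_{k-1}.
N_0 = 3
N_1 = 3 + 3 = 6
Explicitly: 0, 4, 3, s(0), s(4), s(3).

6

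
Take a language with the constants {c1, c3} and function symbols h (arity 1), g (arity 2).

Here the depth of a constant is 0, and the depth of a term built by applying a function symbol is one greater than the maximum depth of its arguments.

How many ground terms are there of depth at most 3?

5552

If N_k denotes the number of depth-≤k ground terms, the 2 constants give N_0 = 2, and each function symbol of arity r contributes N_{k-1}^r new terms at level k: N_k = 2 + N_{k-1} + N_{k-1}^2.
N_0 = 2
N_1 = 2 + 2 + 2^2 = 8
N_2 = 2 + 8 + 8^2 = 74
N_3 = 2 + 74 + 74^2 = 5552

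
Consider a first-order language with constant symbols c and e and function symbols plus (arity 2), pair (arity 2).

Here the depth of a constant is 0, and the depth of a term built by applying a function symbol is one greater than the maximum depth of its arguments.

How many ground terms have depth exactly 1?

If N_k denotes the number of depth-≤k ground terms, the 2 constants give N_0 = 2, and each function symbol of arity r contributes N_{k-1}^r new terms at level k: N_k = 2 + N_{k-1}^2 + N_{k-1}^2.
N_0 = 2
N_1 = 2 + 2^2 + 2^2 = 10
Terms of depth exactly 1: N_1 − N_0 = 10 − 2 = 8.

8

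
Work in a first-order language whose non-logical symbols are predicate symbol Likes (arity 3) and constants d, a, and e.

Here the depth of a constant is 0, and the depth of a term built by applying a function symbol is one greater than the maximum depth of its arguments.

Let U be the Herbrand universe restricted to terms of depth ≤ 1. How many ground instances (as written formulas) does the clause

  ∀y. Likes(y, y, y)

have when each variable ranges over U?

Ground terms of depth ≤ 1:
  With no function symbols every ground term is a constant, so there are exactly 3 ground terms at every depth bound.
  N_0 = 3
  N_1 = 3
So there are 3 ground terms available for substitution.
The body mentions the single quantified variable y; since ground terms form a free algebra, no two substitutions collapse to the same formula.
Number of ground instances = 3.

3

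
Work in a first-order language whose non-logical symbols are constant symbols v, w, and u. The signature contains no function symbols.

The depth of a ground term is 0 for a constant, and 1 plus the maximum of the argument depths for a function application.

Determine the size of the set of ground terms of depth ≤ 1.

With no function symbols every ground term is a constant, so there are exactly 3 ground terms at every depth bound.
N_0 = 3
N_1 = 3
Explicitly: v, w, u.

3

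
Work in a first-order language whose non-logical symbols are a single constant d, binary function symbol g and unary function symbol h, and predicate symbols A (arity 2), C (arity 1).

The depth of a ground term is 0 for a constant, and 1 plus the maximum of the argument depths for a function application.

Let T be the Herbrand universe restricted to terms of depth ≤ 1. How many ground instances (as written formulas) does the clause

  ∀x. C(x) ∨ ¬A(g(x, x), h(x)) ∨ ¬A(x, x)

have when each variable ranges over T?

3

Ground terms of depth ≤ 1:
  Count level by level. With function symbols g/2, h/1, the terms of depth ≤ k are the 1 constant together with each function applied to depth-≤(k−1) tuples, so N_k = 1 + N_{k-1}^2 + N_{k-1}.
  N_0 = 1
  N_1 = 1 + 1^2 + 1 = 3
So there are 3 ground terms available for substitution.
The body mentions the single quantified variable x; since ground terms form a free algebra, no two substitutions collapse to the same formula.
Number of ground instances = 3.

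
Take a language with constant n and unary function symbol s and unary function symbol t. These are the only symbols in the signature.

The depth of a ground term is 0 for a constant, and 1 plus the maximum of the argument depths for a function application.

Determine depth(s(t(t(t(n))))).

depth(t(n)) = 1 + depth(n) = 1 + 0 = 1
depth(t(t(n))) = 1 + depth(t(n)) = 1 + 1 = 2
depth(t(t(t(n)))) = 1 + depth(t(t(n))) = 1 + 2 = 3
depth(s(t(t(t(n))))) = 1 + depth(t(t(t(n)))) = 1 + 3 = 4

4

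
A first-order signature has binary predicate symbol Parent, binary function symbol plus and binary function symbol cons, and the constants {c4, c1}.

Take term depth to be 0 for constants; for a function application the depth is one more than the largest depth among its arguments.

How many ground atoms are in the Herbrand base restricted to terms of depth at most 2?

40804

First count ground terms of depth ≤ 2.
Count level by level. With function symbols plus/2, cons/2, the terms of depth ≤ k are the 2 constants together with each function applied to depth-≤(k−1) tuples, so N_k = 2 + N_{k-1}^2 + N_{k-1}^2.
N_0 = 2
N_1 = 2 + 2^2 + 2^2 = 10
N_2 = 2 + 10^2 + 10^2 = 202
So |H| = 202.
Each predicate of arity r yields |H|^r ground atoms (one per choice of an r-tuple from H):
  Parent: 202^2 = 40804
Total ground atoms: 40804.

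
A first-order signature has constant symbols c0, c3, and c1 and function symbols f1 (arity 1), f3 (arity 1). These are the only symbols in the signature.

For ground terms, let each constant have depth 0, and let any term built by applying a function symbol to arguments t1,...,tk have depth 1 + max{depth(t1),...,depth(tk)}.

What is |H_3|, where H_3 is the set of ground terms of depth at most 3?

If N_k denotes the number of depth-≤k ground terms, the 3 constants give N_0 = 3, and each function symbol of arity r contributes N_{k-1}^r new terms at level k: N_k = 3 + N_{k-1} + N_{k-1}.
N_0 = 3
N_1 = 3 + 3 + 3 = 9
N_2 = 3 + 9 + 9 = 21
N_3 = 3 + 21 + 21 = 45

45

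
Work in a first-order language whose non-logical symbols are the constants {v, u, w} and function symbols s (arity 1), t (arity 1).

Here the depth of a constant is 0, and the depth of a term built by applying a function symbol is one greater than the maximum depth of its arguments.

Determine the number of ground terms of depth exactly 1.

Write N_k for the number of ground terms of depth ≤ k. A term of depth ≤ k is either a constant or a function symbol applied to arguments of depth ≤ k−1, so N_k = 3 + N_{k-1} + N_{k-1}.
N_0 = 3
N_1 = 3 + 3 + 3 = 9
Terms of depth exactly 1: N_1 − N_0 = 9 − 3 = 6.

6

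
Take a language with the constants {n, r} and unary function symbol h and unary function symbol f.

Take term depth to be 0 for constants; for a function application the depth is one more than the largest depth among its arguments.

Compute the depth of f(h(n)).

depth(h(n)) = 1 + depth(n) = 1 + 0 = 1
depth(f(h(n))) = 1 + depth(h(n)) = 1 + 1 = 2

2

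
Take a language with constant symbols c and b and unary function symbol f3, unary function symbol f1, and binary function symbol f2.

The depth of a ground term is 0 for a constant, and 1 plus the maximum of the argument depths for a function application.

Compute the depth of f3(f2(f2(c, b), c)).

3

depth(f2(c, b)) = 1 + max(0, 0) = 1
depth(f2(f2(c, b), c)) = 1 + max(1, 0) = 2
depth(f3(f2(f2(c, b), c))) = 1 + depth(f2(f2(c, b), c)) = 1 + 2 = 3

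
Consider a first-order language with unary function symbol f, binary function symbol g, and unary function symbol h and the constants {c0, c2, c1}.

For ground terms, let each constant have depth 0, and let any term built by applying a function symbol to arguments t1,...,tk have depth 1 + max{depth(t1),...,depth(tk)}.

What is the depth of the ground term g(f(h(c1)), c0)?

3

depth(h(c1)) = 1 + depth(c1) = 1 + 0 = 1
depth(f(h(c1))) = 1 + depth(h(c1)) = 1 + 1 = 2
depth(g(f(h(c1)), c0)) = 1 + max(2, 0) = 3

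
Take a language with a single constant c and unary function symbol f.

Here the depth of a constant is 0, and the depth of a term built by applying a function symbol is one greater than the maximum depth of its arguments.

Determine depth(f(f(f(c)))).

depth(f(c)) = 1 + depth(c) = 1 + 0 = 1
depth(f(f(c))) = 1 + depth(f(c)) = 1 + 1 = 2
depth(f(f(f(c)))) = 1 + depth(f(f(c))) = 1 + 2 = 3

3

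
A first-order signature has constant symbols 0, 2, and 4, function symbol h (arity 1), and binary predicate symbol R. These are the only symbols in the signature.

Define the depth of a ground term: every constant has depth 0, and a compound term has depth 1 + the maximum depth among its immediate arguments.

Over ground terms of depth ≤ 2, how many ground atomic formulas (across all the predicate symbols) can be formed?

81

First count ground terms of depth ≤ 2.
Let N_k count ground terms of depth at most k. Each non-constant term of depth ≤ k is some function symbol applied to depth-≤(k−1) arguments, giving N_k = 3 + N_{k-1}.
N_0 = 3
N_1 = 3 + 3 = 6
N_2 = 3 + 6 = 9
So |H| = 9.
Each predicate of arity r yields |H|^r ground atoms (one per choice of an r-tuple from H):
  R: 9^2 = 81
Total ground atoms: 81.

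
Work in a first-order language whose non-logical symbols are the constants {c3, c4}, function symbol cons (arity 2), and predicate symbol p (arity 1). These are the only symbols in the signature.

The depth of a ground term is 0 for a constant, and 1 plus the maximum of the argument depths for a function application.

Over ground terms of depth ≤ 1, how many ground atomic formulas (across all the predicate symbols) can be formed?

6

First count ground terms of depth ≤ 1.
Let N_k count ground terms of depth at most k. Each non-constant term of depth ≤ k is some function symbol applied to depth-≤(k−1) arguments, giving N_k = 2 + N_{k-1}^2.
N_0 = 2
N_1 = 2 + 2^2 = 6
So |H| = 6.
Each predicate of arity r yields |H|^r ground atoms (one per choice of an r-tuple from H):
  p: 6
Total ground atoms: 6.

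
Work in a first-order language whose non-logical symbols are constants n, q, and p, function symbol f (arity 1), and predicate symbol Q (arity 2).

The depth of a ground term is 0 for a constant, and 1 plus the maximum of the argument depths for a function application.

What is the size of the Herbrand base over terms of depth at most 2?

First count ground terms of depth ≤ 2.
Let N_k count ground terms of depth at most k. Each non-constant term of depth ≤ k is some function symbol applied to depth-≤(k−1) arguments, giving N_k = 3 + N_{k-1}.
N_0 = 3
N_1 = 3 + 3 = 6
N_2 = 3 + 6 = 9
So |H| = 9.
Each predicate of arity r yields |H|^r ground atoms (one per choice of an r-tuple from H):
  Q: 9^2 = 81
Total ground atoms: 81.

81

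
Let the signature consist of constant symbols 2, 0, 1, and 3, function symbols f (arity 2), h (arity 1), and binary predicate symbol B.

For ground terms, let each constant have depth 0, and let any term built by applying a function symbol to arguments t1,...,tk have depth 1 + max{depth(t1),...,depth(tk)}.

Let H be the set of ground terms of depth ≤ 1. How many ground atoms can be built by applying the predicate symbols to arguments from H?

576

First count ground terms of depth ≤ 1.
Count level by level. With function symbols f/2, h/1, the terms of depth ≤ k are the 4 constants together with each function applied to depth-≤(k−1) tuples, so N_k = 4 + N_{k-1}^2 + N_{k-1}.
N_0 = 4
N_1 = 4 + 4^2 + 4 = 24
So |H| = 24.
Ground atoms are formed by filling each argument slot of a predicate with a term from H, so an r-ary predicate gives |H|^r atoms:
  B: 24^2 = 576
Total ground atoms: 576.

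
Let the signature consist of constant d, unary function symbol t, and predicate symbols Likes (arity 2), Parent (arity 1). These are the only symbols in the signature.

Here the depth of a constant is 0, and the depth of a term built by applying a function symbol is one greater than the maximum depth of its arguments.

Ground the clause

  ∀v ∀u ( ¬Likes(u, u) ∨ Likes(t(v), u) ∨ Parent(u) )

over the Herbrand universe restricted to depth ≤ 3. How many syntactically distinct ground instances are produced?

16

Ground terms of depth ≤ 3:
  Let N_k = |{terms of depth ≤ k}|. Then N_0 = 1 and N_k = 1 + N_{k-1} for k ≥ 1 (one summand per function symbol, arity giving the exponent).
  N_0 = 1
  N_1 = 1 + 1 = 2
  N_2 = 1 + 2 = 3
  N_3 = 1 + 3 = 4
  Explicitly: d, t(d), t(t(d)), t(t(t(d))).
So there are 4 ground terms available for substitution.
Each of v, u ranges independently over the available ground terms, and distinct assignments produce distinct instances.
Number of ground instances = 4^2 = 16.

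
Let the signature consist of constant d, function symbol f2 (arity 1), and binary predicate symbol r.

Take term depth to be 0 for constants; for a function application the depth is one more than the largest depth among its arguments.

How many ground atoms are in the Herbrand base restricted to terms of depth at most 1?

First count ground terms of depth ≤ 1.
Let N_k count ground terms of depth at most k. Each non-constant term of depth ≤ k is some function symbol applied to depth-≤(k−1) arguments, giving N_k = 1 + N_{k-1}.
N_0 = 1
N_1 = 1 + 1 = 2
So |H| = 2.
For each predicate symbol, the number of ground atoms is |H| raised to its arity; summing:
  r: 2^2 = 4
Total ground atoms: 4.

4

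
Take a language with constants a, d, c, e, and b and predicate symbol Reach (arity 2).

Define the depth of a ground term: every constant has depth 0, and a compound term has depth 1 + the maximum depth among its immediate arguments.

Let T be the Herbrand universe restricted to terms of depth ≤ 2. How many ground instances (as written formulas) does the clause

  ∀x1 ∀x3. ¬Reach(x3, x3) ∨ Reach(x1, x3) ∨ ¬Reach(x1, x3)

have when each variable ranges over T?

25

Ground terms of depth ≤ 2:
  With no function symbols every ground term is a constant, so there are exactly 5 ground terms at every depth bound.
  N_0 = 5
  N_1 = 5
  N_2 = 5
  Explicitly: a, d, c, e, b.
So there are 5 ground terms available for substitution.
The body mentions every one of the 2 quantified variables; since ground terms form a free algebra, no two substitutions collapse to the same formula.
Number of ground instances = 5^2 = 25.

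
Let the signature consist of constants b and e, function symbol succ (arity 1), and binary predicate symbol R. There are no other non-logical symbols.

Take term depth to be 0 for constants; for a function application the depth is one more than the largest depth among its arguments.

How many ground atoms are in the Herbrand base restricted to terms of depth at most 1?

First count ground terms of depth ≤ 1.
Write N_k for the number of ground terms of depth ≤ k. A term of depth ≤ k is either a constant or a function symbol applied to arguments of depth ≤ k−1, so N_k = 2 + N_{k-1}.
N_0 = 2
N_1 = 2 + 2 = 4
Explicitly: b, e, succ(b), succ(e).
So |H| = 4.
A ground atom is a predicate applied to a tuple of terms from H, so the count is the sum over predicates of |H|^arity:
  R: 4^2 = 16
Total ground atoms: 16.

16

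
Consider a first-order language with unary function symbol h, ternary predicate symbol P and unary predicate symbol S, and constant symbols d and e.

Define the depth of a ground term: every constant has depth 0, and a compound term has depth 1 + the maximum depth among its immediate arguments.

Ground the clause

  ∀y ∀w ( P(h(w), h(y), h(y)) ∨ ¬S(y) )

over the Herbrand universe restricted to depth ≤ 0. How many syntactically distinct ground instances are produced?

Ground terms of depth ≤ 0:
  Let N_k = |{terms of depth ≤ k}|. Then N_0 = 2 and N_k = 2 + N_{k-1} for k ≥ 1 (one summand per function symbol, arity giving the exponent).
  N_0 = 2
  Explicitly: d, e.
So there are 2 ground terms available for substitution.
The body mentions every one of the 2 quantified variables; since ground terms form a free algebra, no two substitutions collapse to the same formula.
Number of ground instances = 2^2 = 4.

4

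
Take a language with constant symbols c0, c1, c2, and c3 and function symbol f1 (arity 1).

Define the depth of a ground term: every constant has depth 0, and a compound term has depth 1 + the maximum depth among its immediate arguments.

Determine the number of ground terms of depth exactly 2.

Let N_k = |{terms of depth ≤ k}|. Then N_0 = 4 and N_k = 4 + N_{k-1} for k ≥ 1 (one summand per function symbol, arity giving the exponent).
N_0 = 4
N_1 = 4 + 4 = 8
N_2 = 4 + 8 = 12
Terms of depth exactly 2: N_2 − N_1 = 12 − 8 = 4.

4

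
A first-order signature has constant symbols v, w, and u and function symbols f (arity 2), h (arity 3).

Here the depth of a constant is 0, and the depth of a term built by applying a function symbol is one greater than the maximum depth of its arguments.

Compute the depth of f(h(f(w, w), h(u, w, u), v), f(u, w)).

3

depth(f(w, w)) = 1 + max(0, 0) = 1
depth(h(u, w, u)) = 1 + max(0, 0, 0) = 1
depth(h(f(w, w), h(u, w, u), v)) = 1 + max(1, 1, 0) = 2
depth(f(u, w)) = 1 + max(0, 0) = 1
depth(f(h(f(w, w), h(u, w, u), v), f(u, w))) = 1 + max(2, 1) = 3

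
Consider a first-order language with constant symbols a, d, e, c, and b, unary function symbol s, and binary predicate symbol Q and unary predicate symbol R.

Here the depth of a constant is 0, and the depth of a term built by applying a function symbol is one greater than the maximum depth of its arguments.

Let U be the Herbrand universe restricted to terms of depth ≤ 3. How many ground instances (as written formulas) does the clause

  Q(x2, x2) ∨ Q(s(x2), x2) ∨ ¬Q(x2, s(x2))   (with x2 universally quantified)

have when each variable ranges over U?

20

Ground terms of depth ≤ 3:
  Count level by level. With function symbols s/1, the terms of depth ≤ k are the 5 constants together with each function applied to depth-≤(k−1) tuples, so N_k = 5 + N_{k-1}.
  N_0 = 5
  N_1 = 5 + 5 = 10
  N_2 = 5 + 10 = 15
  N_3 = 5 + 15 = 20
So there are 20 ground terms available for substitution.
The variable x2 ranges independently over the available ground terms, and distinct assignments produce distinct instances.
Number of ground instances = 20.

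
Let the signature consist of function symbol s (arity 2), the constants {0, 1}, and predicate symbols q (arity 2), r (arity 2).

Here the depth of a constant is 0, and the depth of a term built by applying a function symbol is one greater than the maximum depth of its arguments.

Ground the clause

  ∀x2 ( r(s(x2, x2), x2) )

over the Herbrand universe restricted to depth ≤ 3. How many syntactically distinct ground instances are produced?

Ground terms of depth ≤ 3:
  If N_k denotes the number of depth-≤k ground terms, the 2 constants give N_0 = 2, and each function symbol of arity r contributes N_{k-1}^r new terms at level k: N_k = 2 + N_{k-1}^2.
  N_0 = 2
  N_1 = 2 + 2^2 = 6
  N_2 = 2 + 6^2 = 38
  N_3 = 2 + 38^2 = 1446
So there are 1446 ground terms available for substitution.
There is 1 variable to instantiate (x2),  occurring in at least one literal, so different choices give different ground instances.
Number of ground instances = 1446.

1446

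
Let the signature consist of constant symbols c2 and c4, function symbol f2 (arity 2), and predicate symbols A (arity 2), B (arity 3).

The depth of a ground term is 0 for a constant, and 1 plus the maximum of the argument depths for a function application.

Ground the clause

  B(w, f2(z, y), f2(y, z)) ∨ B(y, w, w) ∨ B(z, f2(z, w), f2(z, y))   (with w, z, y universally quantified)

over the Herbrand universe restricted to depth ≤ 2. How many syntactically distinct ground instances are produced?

54872

Ground terms of depth ≤ 2:
  Write N_k for the number of ground terms of depth ≤ k. A term of depth ≤ k is either a constant or a function symbol applied to arguments of depth ≤ k−1, so N_k = 2 + N_{k-1}^2.
  N_0 = 2
  N_1 = 2 + 2^2 = 6
  N_2 = 2 + 6^2 = 38
So there are 38 ground terms available for substitution.
Each of w, z, y ranges independently over the available ground terms, and distinct assignments produce distinct instances.
Number of ground instances = 38^3 = 54872.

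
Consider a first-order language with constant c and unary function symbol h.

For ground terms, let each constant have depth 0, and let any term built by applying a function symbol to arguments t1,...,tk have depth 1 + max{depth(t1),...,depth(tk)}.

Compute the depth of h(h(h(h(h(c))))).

depth(h(c)) = 1 + depth(c) = 1 + 0 = 1
depth(h(h(c))) = 1 + depth(h(c)) = 1 + 1 = 2
depth(h(h(h(c)))) = 1 + depth(h(h(c))) = 1 + 2 = 3
depth(h(h(h(h(c))))) = 1 + depth(h(h(h(c)))) = 1 + 3 = 4
depth(h(h(h(h(h(c)))))) = 1 + depth(h(h(h(h(c))))) = 1 + 4 = 5

5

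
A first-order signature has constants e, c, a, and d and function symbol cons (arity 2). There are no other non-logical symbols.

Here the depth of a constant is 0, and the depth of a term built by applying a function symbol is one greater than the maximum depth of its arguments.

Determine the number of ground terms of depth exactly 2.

384

If N_k denotes the number of depth-≤k ground terms, the 4 constants give N_0 = 4, and each function symbol of arity r contributes N_{k-1}^r new terms at level k: N_k = 4 + N_{k-1}^2.
N_0 = 4
N_1 = 4 + 4^2 = 20
N_2 = 4 + 20^2 = 404
Terms of depth exactly 2: N_2 − N_1 = 404 − 20 = 384.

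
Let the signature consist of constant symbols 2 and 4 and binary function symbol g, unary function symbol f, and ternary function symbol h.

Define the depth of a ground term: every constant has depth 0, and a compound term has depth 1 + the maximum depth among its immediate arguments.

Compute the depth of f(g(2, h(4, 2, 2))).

3

depth(h(4, 2, 2)) = 1 + max(0, 0, 0) = 1
depth(g(2, h(4, 2, 2))) = 1 + max(0, 1) = 2
depth(f(g(2, h(4, 2, 2)))) = 1 + depth(g(2, h(4, 2, 2))) = 1 + 2 = 3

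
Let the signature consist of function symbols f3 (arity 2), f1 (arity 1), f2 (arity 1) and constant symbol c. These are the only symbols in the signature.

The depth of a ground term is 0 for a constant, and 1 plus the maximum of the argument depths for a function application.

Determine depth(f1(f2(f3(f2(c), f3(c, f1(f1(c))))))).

6

depth(f2(c)) = 1 + depth(c) = 1 + 0 = 1
depth(f1(c)) = 1 + depth(c) = 1 + 0 = 1
depth(f1(f1(c))) = 1 + depth(f1(c)) = 1 + 1 = 2
depth(f3(c, f1(f1(c)))) = 1 + max(0, 2) = 3
depth(f3(f2(c), f3(c, f1(f1(c))))) = 1 + max(1, 3) = 4
depth(f2(f3(f2(c), f3(c, f1(f1(c)))))) = 1 + depth(f3(f2(c), f3(c, f1(f1(c))))) = 1 + 4 = 5
depth(f1(f2(f3(f2(c), f3(c, f1(f1(c))))))) = 1 + depth(f2(f3(f2(c), f3(c, f1(f1(c)))))) = 1 + 5 = 6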